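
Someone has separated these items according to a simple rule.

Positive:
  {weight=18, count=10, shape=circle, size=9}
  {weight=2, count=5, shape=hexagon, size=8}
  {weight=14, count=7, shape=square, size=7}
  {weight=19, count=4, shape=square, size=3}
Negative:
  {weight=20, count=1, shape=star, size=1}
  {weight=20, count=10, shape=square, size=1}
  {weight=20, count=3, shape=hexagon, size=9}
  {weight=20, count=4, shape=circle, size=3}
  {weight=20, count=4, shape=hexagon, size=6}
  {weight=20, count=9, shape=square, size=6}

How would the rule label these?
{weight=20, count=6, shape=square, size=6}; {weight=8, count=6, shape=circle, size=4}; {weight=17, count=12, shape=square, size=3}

Negative, Positive, Positive

The classifier is using: weight ≤ 19.
Negative: {weight=20, count=6, shape=square, size=6}, since weight = 20. Positive: {weight=8, count=6, shape=circle, size=4}, since weight = 8. Positive: {weight=17, count=12, shape=square, size=3}, since weight = 17.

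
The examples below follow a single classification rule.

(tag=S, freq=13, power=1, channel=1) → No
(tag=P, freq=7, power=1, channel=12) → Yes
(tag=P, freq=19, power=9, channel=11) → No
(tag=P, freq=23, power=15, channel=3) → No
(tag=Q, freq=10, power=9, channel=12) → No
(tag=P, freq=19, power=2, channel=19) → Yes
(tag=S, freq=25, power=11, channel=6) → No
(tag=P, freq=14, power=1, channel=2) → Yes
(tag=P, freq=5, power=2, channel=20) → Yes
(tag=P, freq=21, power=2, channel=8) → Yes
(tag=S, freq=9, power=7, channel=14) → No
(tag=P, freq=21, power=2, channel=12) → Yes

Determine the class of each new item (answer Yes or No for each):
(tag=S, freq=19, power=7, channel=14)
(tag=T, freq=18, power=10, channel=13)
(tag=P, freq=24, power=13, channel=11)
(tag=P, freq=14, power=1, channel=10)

'Yes' ⟺ tag is P AND power ≤ 2.
(tag=S, freq=19, power=7, channel=14) → tag is S, power = 7 → No.
(tag=T, freq=18, power=10, channel=13) → tag is T, power = 10 → No.
(tag=P, freq=24, power=13, channel=11) → tag is P, power = 13 → No.
(tag=P, freq=14, power=1, channel=10) → tag is P, power = 1 → Yes.

No, No, No, Yes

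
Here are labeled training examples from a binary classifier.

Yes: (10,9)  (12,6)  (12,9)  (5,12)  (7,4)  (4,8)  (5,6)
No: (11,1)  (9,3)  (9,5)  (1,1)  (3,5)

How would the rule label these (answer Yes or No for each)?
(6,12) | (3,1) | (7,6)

The common property of the 'Yes' items is: product is even. No 'No' item has it.

Yes, No, Yes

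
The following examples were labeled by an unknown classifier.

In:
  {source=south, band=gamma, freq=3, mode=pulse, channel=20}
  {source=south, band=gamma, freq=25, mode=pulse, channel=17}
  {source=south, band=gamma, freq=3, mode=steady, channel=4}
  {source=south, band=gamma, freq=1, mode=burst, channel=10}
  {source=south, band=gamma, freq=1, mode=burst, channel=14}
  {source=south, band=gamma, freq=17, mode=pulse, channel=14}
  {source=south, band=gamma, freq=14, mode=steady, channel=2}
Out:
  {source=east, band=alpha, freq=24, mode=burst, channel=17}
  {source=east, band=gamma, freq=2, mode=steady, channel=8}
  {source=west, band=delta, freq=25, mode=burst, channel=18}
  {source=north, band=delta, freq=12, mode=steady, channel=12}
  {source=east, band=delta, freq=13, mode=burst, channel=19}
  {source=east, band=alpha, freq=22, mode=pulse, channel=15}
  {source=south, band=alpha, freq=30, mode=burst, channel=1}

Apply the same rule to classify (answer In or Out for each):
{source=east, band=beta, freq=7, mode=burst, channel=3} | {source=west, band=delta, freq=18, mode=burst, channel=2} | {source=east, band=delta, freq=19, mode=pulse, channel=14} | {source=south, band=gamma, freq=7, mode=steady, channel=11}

Every 'In' example satisfies: source is south AND band is gamma. None of the 'Out' examples do.
{source=east, band=beta, freq=7, mode=burst, channel=3}: source is east, band is beta — fails the rule, so Out.
{source=west, band=delta, freq=18, mode=burst, channel=2}: source is west, band is delta — fails the rule, so Out.
{source=east, band=delta, freq=19, mode=pulse, channel=14}: source is east, band is delta — fails the rule, so Out.
{source=south, band=gamma, freq=7, mode=steady, channel=11}: source is south, band is gamma — qualifies, so In.

Out, Out, Out, In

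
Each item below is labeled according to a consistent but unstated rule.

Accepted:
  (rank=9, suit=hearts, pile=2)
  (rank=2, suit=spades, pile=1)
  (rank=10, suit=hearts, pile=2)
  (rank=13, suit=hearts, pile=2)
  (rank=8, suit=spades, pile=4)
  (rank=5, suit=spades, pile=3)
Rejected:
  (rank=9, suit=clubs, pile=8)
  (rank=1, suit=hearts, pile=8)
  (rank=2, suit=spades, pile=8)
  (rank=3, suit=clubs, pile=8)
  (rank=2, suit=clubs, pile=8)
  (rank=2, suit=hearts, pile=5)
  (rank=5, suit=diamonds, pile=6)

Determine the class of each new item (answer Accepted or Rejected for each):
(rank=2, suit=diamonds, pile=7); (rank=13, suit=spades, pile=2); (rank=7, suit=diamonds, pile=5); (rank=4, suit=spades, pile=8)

One predicate separates the groups cleanly: pile ≤ 4.
Rejected: (rank=2, suit=diamonds, pile=7), since pile = 7.
Accepted: (rank=13, suit=spades, pile=2), since pile = 2.
Rejected: (rank=7, suit=diamonds, pile=5), since pile = 5.
Rejected: (rank=4, suit=spades, pile=8), since pile = 8.

Rejected, Accepted, Rejected, Rejected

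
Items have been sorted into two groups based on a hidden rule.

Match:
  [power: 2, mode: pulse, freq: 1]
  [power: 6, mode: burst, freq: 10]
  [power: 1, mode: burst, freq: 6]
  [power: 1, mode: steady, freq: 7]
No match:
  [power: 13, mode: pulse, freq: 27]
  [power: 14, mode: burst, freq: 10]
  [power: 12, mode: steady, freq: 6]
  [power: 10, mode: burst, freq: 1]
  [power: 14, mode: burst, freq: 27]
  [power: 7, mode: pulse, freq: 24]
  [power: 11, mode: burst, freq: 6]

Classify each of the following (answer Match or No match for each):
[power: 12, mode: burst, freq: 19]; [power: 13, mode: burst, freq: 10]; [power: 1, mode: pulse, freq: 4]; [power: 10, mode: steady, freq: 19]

The distinguishing property — power ≤ 6 — holds for all the 'Match' cases and none of the 'No match' cases.

No match, No match, Match, No match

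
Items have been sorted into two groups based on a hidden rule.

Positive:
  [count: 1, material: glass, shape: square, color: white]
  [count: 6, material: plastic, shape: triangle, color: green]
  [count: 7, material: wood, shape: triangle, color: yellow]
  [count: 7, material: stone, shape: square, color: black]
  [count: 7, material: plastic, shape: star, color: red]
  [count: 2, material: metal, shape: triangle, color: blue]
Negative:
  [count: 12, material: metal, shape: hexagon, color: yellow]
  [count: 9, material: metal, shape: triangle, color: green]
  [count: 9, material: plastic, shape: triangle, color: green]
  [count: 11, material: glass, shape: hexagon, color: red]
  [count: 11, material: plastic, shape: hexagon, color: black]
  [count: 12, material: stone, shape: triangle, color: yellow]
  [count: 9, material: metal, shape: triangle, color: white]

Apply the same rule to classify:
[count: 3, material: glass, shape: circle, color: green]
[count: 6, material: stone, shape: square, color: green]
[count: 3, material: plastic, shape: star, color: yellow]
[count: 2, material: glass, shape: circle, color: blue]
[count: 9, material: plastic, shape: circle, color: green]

The pattern is that an item is 'Positive' exactly when: count ≤ 7.
[count: 3, material: glass, shape: circle, color: green]: count = 3 — fits, so Positive. [count: 6, material: stone, shape: square, color: green]: count = 6 — fits, so Positive. [count: 3, material: plastic, shape: star, color: yellow]: count = 3 — fits, so Positive. [count: 2, material: glass, shape: circle, color: blue]: count = 2 — fits, so Positive. [count: 9, material: plastic, shape: circle, color: green]: count = 9 — fails this test, so Negative.

Positive, Positive, Positive, Positive, Negative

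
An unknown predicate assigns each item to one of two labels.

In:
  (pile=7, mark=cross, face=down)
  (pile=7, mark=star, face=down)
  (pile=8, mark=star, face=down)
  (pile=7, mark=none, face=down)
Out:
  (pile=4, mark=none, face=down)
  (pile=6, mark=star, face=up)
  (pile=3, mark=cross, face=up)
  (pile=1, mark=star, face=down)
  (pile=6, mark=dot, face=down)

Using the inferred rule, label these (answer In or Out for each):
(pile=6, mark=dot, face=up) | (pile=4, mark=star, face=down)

Every 'In' example satisfies: pile ≥ 7. None of the 'Out' examples do.
(pile=6, mark=dot, face=up): Out (pile = 6). (pile=4, mark=star, face=down): Out (pile = 4).

Out, Out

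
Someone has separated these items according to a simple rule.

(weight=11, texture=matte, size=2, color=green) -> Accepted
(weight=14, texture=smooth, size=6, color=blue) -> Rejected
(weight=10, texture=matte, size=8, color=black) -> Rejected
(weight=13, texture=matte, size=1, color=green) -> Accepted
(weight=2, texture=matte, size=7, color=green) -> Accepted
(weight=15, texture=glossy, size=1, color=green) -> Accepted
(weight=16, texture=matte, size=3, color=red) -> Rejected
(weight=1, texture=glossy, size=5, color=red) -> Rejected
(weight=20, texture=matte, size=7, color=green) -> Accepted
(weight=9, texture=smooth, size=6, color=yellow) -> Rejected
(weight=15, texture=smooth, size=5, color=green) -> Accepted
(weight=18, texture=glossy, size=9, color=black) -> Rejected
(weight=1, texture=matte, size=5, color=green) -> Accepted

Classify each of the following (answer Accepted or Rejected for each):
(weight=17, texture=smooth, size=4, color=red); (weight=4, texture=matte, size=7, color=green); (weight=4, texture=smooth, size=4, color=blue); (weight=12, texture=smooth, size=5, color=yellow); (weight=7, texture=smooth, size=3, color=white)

Rejected, Accepted, Rejected, Rejected, Rejected

Every 'Accepted' example satisfies: color is green. None of the 'Rejected' examples do.
Rejected: (weight=17, texture=smooth, size=4, color=red), since color is red.
Accepted: (weight=4, texture=matte, size=7, color=green), since color is green.
Rejected: (weight=4, texture=smooth, size=4, color=blue), since color is blue.
Rejected: (weight=12, texture=smooth, size=5, color=yellow), since color is yellow.
Rejected: (weight=7, texture=smooth, size=3, color=white), since color is white.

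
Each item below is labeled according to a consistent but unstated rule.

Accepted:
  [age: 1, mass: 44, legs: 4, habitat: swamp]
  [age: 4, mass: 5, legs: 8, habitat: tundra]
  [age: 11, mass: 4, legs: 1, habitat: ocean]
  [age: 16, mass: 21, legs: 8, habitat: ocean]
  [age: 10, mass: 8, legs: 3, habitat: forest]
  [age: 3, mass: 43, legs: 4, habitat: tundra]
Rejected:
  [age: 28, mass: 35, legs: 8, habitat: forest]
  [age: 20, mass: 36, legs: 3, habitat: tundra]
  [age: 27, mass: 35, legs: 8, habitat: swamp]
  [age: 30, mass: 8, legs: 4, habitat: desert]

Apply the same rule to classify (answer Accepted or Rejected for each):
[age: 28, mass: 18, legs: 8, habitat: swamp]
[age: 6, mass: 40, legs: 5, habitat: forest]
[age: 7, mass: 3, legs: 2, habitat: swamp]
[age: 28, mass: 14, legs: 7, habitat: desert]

Rejected, Accepted, Accepted, Rejected

Every 'Accepted' example satisfies: age ≤ 16. None of the 'Rejected' examples do.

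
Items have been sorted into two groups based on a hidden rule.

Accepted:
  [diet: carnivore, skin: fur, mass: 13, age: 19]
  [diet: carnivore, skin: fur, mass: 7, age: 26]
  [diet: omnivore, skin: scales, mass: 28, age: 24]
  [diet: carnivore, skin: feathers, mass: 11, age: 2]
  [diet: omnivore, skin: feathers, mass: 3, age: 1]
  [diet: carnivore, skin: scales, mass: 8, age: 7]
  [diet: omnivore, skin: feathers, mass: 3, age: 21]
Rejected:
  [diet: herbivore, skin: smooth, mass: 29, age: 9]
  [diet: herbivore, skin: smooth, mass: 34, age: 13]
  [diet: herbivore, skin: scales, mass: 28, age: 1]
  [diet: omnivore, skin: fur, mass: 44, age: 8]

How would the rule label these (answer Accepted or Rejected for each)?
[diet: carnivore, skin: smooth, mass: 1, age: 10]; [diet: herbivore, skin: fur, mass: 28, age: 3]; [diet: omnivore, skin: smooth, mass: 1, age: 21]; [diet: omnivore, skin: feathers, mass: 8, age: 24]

Accepted, Rejected, Accepted, Accepted

The pattern is that an item is 'Accepted' exactly when: mass ≤ 11 OR age ≥ 19.
[diet: carnivore, skin: smooth, mass: 1, age: 10] — mass = 1, age = 10, hence Accepted. [diet: herbivore, skin: fur, mass: 28, age: 3] — mass = 28, age = 3, hence Rejected. [diet: omnivore, skin: smooth, mass: 1, age: 21] — mass = 1, age = 21, hence Accepted. [diet: omnivore, skin: feathers, mass: 8, age: 24] — mass = 8, age = 24, hence Accepted.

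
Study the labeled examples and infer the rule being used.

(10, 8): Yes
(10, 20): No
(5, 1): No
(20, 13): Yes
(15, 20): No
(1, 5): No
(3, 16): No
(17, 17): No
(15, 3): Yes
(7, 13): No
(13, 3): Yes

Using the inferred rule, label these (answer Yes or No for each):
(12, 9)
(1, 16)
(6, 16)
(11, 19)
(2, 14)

Yes, No, No, No, No

Every 'Yes' example satisfies: first > second AND sum ≥ 16. None of the 'No' examples do.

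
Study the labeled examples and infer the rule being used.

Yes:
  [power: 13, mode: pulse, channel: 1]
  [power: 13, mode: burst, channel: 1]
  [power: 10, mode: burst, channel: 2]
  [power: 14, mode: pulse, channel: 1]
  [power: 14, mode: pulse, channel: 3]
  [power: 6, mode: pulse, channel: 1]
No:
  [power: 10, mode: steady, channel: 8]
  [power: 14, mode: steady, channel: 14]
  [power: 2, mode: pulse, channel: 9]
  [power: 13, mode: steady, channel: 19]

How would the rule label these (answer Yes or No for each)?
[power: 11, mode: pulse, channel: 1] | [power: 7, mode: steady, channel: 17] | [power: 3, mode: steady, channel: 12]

Yes, No, No

The distinguishing property — channel ≤ 3 — holds for all the 'Yes' cases and none of the 'No' cases.
[power: 11, mode: pulse, channel: 1] → channel = 1 → Yes.
[power: 7, mode: steady, channel: 17] → channel = 17 → No.
[power: 3, mode: steady, channel: 12] → channel = 12 → No.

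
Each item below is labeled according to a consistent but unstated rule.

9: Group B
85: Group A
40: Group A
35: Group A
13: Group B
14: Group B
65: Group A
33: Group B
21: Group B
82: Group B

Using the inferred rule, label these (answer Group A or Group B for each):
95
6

Group A, Group B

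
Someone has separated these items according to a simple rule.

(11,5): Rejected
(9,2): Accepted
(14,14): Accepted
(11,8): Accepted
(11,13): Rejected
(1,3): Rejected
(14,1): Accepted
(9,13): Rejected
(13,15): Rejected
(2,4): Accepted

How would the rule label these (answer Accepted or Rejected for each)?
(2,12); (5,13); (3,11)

Accepted, Rejected, Rejected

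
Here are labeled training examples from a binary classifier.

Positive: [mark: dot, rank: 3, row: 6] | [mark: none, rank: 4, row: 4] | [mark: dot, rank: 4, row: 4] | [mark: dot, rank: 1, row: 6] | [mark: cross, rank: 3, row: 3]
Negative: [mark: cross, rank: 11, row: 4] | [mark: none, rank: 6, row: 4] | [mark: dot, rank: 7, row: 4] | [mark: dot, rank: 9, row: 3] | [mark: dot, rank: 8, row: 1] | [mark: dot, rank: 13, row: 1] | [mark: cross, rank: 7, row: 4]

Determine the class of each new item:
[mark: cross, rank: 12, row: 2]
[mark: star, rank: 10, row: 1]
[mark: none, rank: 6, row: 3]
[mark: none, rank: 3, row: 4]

The classifier is using: rank ≤ 4.
[mark: cross, rank: 12, row: 2] — rank = 12, hence Negative. [mark: star, rank: 10, row: 1] — rank = 10, hence Negative. [mark: none, rank: 6, row: 3] — rank = 6, hence Negative. [mark: none, rank: 3, row: 4] — rank = 3, hence Positive.

Negative, Negative, Negative, Positive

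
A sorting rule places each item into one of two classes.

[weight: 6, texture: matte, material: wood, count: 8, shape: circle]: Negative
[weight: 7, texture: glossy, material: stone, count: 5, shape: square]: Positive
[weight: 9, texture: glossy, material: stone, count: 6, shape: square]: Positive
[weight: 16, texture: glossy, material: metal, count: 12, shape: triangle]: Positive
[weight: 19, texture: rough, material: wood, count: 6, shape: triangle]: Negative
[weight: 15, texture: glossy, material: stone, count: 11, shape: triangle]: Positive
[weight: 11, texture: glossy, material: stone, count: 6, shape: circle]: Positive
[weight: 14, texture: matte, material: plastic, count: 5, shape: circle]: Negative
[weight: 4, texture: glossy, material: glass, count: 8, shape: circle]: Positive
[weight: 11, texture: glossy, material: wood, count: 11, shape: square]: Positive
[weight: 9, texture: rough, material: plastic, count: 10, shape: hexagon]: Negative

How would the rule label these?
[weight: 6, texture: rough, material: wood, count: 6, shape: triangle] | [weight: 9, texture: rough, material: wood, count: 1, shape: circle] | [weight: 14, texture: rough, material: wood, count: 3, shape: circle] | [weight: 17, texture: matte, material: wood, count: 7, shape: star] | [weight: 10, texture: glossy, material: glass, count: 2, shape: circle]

Negative, Negative, Negative, Negative, Positive

Looking at the examples, the only property every 'Positive' case has and every 'Negative' case lacks is: texture is glossy.
[weight: 6, texture: rough, material: wood, count: 6, shape: triangle] → texture is rough → Negative.
[weight: 9, texture: rough, material: wood, count: 1, shape: circle] → texture is rough → Negative.
[weight: 14, texture: rough, material: wood, count: 3, shape: circle] → texture is rough → Negative.
[weight: 17, texture: matte, material: wood, count: 7, shape: star] → texture is matte → Negative.
[weight: 10, texture: glossy, material: glass, count: 2, shape: circle] → texture is glossy → Positive.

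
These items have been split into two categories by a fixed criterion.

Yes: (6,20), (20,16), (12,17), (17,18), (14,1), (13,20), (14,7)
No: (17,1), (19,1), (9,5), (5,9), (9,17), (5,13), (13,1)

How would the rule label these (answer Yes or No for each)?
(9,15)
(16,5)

Comparing the two groups points to one rule — product is even.
No: (9,15), since 9·15 = 135.
Yes: (16,5), since 16·5 = 80.

No, Yes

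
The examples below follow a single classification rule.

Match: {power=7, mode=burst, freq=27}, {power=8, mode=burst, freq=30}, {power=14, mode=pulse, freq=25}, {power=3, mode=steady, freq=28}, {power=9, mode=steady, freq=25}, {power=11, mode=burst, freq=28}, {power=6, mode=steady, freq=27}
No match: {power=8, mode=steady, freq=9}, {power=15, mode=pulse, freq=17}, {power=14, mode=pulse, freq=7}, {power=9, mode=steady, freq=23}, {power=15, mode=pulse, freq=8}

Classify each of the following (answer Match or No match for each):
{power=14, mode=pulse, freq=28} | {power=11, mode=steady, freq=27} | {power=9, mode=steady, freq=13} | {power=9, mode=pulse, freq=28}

The distinguishing property — freq ≥ 25 — holds for all the 'Match' cases and none of the 'No match' cases.
{power=14, mode=pulse, freq=28}: freq = 28 — meets the rule, so Match. {power=11, mode=steady, freq=27}: freq = 27 — meets the rule, so Match. {power=9, mode=steady, freq=13}: freq = 13 — fails this test, so No match. {power=9, mode=pulse, freq=28}: freq = 28 — meets the rule, so Match.

Match, Match, No match, Match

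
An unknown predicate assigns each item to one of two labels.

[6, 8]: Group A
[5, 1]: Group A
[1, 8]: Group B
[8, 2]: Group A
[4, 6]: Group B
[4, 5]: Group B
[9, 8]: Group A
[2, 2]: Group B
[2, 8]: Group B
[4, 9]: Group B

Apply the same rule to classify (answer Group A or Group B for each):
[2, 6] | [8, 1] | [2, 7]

Group B, Group A, Group B

The pattern is that an item is 'Group A' exactly when: first ≥ 5.
[2, 6] — first 2, hence Group B. [8, 1] — first 8, hence Group A. [2, 7] — first 2, hence Group B.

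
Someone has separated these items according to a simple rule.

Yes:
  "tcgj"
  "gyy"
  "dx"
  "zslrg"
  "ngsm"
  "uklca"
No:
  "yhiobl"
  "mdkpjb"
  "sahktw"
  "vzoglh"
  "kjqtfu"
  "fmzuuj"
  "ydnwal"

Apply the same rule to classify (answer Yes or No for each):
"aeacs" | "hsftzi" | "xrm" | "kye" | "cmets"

Every 'Yes' example satisfies: length ≤ 5. None of the 'No' examples do.

Yes, No, Yes, Yes, Yes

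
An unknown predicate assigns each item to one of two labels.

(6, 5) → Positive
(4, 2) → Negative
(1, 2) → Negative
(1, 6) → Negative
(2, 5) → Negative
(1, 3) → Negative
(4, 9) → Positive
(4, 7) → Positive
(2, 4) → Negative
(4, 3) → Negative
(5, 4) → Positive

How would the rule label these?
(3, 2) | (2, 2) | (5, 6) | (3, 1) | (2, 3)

Every 'Positive' example satisfies: sum ≥ 9. None of the 'Negative' examples do.

Negative, Negative, Positive, Negative, Negative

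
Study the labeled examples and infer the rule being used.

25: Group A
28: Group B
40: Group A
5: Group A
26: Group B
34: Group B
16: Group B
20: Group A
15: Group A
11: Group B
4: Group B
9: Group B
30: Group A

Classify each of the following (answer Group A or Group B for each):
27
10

Group B, Group A

The common property of the 'Group A' items is: multiple of 5. No 'Group B' item has it.
27 — 27 = 5·5 + 2, hence Group B. 10 — 10 = 5·2, hence Group A.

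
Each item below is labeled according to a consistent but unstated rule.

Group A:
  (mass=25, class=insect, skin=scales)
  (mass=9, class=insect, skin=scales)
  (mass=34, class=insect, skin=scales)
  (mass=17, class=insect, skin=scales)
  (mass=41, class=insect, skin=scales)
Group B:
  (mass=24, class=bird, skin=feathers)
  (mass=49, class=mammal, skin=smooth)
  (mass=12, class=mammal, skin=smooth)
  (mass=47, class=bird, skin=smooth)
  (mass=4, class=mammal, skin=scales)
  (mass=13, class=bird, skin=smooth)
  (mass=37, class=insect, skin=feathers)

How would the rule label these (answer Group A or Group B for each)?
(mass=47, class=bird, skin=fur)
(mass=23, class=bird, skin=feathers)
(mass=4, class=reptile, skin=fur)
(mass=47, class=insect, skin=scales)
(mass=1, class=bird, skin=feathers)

Group B, Group B, Group B, Group A, Group B

All 'Group A' examples share one property — skin is scales AND class is insect — and every 'Group B' example lacks it.
(mass=47, class=bird, skin=fur) → skin is fur, class is bird → Group B.
(mass=23, class=bird, skin=feathers) → skin is feathers, class is bird → Group B.
(mass=4, class=reptile, skin=fur) → skin is fur, class is reptile → Group B.
(mass=47, class=insect, skin=scales) → skin is scales, class is insect → Group A.
(mass=1, class=bird, skin=feathers) → skin is feathers, class is bird → Group B.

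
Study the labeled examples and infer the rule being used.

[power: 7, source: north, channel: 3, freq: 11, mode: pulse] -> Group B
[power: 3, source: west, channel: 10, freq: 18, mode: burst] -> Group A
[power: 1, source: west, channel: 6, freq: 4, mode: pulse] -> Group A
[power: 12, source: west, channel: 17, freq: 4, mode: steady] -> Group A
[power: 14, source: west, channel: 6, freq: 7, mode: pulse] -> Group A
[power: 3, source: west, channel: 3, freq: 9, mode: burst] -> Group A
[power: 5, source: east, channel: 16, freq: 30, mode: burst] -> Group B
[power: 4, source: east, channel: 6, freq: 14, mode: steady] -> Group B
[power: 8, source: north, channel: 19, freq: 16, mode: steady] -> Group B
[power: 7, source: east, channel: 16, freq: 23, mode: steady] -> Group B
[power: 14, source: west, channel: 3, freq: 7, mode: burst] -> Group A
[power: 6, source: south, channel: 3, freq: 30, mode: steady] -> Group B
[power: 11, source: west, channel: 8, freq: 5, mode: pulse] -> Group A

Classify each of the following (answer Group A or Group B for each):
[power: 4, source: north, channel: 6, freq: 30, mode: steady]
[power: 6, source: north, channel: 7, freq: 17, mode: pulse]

Group B, Group B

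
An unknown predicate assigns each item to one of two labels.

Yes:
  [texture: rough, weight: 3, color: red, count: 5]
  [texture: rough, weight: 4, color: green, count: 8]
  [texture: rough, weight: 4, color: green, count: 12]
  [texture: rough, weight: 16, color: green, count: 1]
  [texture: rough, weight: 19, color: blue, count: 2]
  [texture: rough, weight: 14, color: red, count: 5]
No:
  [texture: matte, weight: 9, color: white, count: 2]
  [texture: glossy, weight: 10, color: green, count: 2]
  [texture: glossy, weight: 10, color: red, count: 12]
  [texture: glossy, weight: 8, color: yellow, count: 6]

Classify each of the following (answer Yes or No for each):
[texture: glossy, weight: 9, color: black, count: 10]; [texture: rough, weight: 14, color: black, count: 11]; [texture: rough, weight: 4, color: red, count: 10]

No, Yes, Yes

The classifier is using: texture is rough.
[texture: glossy, weight: 9, color: black, count: 10]: No (texture is glossy).
[texture: rough, weight: 14, color: black, count: 11]: Yes (texture is rough).
[texture: rough, weight: 4, color: red, count: 10]: Yes (texture is rough).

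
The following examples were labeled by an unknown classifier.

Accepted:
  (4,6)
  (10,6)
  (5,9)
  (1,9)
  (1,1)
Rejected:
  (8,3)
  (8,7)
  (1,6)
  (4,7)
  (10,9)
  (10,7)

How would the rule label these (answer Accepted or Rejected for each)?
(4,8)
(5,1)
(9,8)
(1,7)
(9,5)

The rule appears to be: sum is even.
(4,8): Accepted (4+8 = 12).
(5,1): Accepted (5+1 = 6).
(9,8): Rejected (9+8 = 17).
(1,7): Accepted (1+7 = 8).
(9,5): Accepted (9+5 = 14).

Accepted, Accepted, Rejected, Accepted, Accepted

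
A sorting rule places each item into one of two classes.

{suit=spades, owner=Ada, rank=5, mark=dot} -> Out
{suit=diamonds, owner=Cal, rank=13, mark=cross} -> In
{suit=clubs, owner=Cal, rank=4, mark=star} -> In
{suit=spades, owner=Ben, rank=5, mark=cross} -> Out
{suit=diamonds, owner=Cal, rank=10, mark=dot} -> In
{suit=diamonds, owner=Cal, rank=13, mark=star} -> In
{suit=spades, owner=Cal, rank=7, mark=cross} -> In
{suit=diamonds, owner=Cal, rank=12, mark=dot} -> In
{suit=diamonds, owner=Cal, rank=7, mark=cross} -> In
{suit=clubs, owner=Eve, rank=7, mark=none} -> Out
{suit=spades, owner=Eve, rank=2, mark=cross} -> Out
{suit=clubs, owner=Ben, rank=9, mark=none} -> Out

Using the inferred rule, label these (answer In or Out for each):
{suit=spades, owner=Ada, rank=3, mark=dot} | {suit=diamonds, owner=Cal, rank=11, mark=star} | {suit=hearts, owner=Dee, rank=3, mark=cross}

Out, In, Out

Checking candidate rules against both groups, what survives is: owner is Cal.
Out: {suit=spades, owner=Ada, rank=3, mark=dot}, since owner is Ada. In: {suit=diamonds, owner=Cal, rank=11, mark=star}, since owner is Cal. Out: {suit=hearts, owner=Dee, rank=3, mark=cross}, since owner is Dee.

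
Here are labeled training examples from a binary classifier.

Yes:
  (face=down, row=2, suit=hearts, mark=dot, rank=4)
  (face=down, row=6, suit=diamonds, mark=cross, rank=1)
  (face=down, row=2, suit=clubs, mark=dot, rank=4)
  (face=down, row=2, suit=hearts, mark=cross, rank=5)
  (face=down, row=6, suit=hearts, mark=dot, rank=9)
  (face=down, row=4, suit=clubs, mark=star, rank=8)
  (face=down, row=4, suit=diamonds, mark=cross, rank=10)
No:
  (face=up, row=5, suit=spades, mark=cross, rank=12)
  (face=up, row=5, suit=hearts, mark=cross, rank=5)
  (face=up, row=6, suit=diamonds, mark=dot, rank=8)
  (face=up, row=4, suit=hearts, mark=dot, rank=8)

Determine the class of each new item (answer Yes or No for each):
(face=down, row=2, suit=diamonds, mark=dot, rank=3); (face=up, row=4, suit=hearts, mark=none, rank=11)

Yes, No

One predicate separates the groups cleanly: face is down.
(face=down, row=2, suit=diamonds, mark=dot, rank=3): Yes (face is down).
(face=up, row=4, suit=hearts, mark=none, rank=11): No (face is up).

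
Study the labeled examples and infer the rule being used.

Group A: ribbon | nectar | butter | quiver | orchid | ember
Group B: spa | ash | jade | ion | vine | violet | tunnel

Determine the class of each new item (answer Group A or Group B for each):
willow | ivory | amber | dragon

All 'Group A' examples share one property — contains 'r' — and every 'Group B' example lacks it.

Group B, Group A, Group A, Group A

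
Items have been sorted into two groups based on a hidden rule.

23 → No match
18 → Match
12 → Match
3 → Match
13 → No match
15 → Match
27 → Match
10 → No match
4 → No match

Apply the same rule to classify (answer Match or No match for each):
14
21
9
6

No match, Match, Match, Match

One predicate separates the groups cleanly: multiple of 3.
14: 14 = 3·4 + 2, fails the rule → No match.
21: 21 = 3·7, checks out → Match.
9: 9 = 3·3, checks out → Match.
6: 6 = 3·2, checks out → Match.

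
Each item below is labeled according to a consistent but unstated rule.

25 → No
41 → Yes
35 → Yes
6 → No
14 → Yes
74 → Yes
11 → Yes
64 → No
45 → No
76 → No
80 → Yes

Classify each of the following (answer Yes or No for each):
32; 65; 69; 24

Yes, Yes, No, No

The rule appears to be: ≡ 2 (mod 3).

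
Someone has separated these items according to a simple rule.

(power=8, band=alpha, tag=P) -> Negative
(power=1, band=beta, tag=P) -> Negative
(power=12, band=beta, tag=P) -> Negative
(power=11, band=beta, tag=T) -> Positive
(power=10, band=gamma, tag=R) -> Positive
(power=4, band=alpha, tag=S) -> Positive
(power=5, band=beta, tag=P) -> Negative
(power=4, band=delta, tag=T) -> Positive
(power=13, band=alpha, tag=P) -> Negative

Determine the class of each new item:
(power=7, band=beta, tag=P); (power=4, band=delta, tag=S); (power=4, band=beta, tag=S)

'Positive' ⟺ tag is not P.
(power=7, band=beta, tag=P): tag is P — doesn't qualify, so Negative.
(power=4, band=delta, tag=S): tag is S — passes, so Positive.
(power=4, band=beta, tag=S): tag is S — passes, so Positive.

Negative, Positive, Positive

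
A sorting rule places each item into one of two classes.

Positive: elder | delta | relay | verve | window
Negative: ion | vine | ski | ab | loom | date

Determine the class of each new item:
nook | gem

'Positive' ⟺ length ≥ 5.
Negative: nook, since length 4.
Negative: gem, since length 3.

Negative, Negative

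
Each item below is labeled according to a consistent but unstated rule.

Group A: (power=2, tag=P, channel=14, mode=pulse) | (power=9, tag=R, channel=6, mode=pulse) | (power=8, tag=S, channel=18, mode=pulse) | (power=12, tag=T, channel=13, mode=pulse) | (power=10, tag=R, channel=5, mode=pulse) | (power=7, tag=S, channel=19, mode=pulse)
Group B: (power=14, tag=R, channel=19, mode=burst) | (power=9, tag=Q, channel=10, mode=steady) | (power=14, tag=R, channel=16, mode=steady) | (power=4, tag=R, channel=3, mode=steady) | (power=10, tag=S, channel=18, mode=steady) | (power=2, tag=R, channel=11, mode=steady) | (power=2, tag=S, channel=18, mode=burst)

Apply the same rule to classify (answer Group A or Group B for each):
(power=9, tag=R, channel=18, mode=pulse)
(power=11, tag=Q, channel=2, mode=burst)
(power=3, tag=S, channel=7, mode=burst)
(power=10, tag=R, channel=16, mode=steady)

Checking candidate rules against both groups, what survives is: mode is pulse.
(power=9, tag=R, channel=18, mode=pulse): mode is pulse — passes, so Group A.
(power=11, tag=Q, channel=2, mode=burst): mode is burst — does not satisfy this, so Group B.
(power=3, tag=S, channel=7, mode=burst): mode is burst — does not satisfy this, so Group B.
(power=10, tag=R, channel=16, mode=steady): mode is steady — does not satisfy this, so Group B.

Group A, Group B, Group B, Group B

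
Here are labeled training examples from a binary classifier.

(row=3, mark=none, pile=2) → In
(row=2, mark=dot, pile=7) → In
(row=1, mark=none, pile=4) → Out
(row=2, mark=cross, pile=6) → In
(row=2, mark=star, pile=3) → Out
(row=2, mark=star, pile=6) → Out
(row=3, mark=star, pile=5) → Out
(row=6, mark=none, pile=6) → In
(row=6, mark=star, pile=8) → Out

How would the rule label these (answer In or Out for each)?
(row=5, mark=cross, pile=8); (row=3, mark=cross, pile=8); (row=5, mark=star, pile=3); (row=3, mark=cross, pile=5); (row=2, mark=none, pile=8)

In, In, Out, In, In

All 'In' examples share one property — mark is not star AND row ≥ 2 — and every 'Out' example lacks it.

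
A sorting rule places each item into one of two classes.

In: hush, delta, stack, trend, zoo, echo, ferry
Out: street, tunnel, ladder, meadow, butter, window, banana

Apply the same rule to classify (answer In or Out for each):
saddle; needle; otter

Out, Out, In

All 'In' examples share one property — length ≤ 5 — and every 'Out' example lacks it.
saddle: length 6, fails this test → Out. needle: length 6, fails this test → Out. otter: length 5, has this property → In.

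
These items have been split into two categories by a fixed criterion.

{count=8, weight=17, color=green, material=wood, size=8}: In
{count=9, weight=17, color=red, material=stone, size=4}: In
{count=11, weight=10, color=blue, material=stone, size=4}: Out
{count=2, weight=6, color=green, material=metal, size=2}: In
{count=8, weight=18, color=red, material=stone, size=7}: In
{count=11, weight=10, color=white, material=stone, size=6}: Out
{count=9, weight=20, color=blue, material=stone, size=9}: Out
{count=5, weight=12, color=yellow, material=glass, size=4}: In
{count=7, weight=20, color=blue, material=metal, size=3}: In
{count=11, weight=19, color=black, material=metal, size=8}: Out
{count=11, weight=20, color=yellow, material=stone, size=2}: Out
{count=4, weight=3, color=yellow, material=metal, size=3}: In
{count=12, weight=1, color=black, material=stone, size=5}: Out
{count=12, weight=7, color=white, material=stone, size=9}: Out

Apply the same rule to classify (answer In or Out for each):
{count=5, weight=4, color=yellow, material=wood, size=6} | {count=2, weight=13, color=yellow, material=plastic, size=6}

The pattern is that an item is 'In' exactly when: size ≤ 8 AND count ≤ 9.

In, In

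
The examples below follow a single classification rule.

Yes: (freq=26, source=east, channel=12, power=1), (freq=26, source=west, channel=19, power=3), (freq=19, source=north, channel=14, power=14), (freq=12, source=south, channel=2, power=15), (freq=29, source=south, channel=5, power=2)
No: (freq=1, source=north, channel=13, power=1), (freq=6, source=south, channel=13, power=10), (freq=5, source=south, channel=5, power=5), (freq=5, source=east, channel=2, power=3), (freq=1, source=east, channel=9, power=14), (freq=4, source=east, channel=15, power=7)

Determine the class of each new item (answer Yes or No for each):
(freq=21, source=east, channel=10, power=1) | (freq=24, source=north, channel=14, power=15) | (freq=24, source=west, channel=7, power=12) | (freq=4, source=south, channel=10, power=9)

A rule that fits every label: freq ≥ 12 — true of each 'Yes' example, false of each 'No' one.
(freq=21, source=east, channel=10, power=1) — freq = 21, hence Yes.
(freq=24, source=north, channel=14, power=15) — freq = 24, hence Yes.
(freq=24, source=west, channel=7, power=12) — freq = 24, hence Yes.
(freq=4, source=south, channel=10, power=9) — freq = 4, hence No.

Yes, Yes, Yes, No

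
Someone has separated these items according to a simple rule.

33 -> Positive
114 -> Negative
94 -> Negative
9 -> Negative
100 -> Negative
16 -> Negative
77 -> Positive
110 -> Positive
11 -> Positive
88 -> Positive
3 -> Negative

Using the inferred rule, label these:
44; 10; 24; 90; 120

Positive, Negative, Negative, Negative, Negative

One predicate separates the groups cleanly: multiple of 11.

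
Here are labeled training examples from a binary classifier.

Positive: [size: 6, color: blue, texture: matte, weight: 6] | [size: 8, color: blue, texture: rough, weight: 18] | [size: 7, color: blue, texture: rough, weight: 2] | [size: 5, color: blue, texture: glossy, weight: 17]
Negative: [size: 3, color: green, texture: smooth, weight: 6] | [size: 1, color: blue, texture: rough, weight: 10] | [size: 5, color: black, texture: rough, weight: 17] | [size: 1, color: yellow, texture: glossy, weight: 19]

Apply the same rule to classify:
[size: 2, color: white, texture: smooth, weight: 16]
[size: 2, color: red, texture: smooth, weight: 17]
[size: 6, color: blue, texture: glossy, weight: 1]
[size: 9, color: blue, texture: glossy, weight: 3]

Every 'Positive' example satisfies: color is blue AND size ≥ 3. None of the 'Negative' examples do.
Negative: [size: 2, color: white, texture: smooth, weight: 16], since color is white, size = 2. Negative: [size: 2, color: red, texture: smooth, weight: 17], since color is red, size = 2. Positive: [size: 6, color: blue, texture: glossy, weight: 1], since color is blue, size = 6. Positive: [size: 9, color: blue, texture: glossy, weight: 3], since color is blue, size = 9.

Negative, Negative, Positive, Positive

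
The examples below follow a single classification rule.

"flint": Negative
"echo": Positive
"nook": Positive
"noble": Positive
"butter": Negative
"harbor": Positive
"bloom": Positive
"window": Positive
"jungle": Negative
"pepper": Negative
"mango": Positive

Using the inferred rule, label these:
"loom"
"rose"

The pattern is that an item is 'Positive' exactly when: contains 'o'.
"loom": has 'o' — qualifies, so Positive.
"rose": has 'o' — qualifies, so Positive.

Positive, Positive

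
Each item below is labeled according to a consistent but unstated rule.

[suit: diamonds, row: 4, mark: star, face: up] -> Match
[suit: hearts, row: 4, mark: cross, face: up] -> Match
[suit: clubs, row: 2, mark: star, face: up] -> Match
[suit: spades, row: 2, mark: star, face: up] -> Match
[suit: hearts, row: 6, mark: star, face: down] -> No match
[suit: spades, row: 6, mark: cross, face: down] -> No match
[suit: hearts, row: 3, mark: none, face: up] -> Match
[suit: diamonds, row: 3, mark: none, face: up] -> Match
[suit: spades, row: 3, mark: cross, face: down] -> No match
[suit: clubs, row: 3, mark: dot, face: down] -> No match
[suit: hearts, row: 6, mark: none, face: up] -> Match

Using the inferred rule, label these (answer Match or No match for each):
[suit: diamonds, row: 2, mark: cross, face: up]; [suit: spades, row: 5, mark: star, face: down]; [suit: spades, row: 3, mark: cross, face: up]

The pattern is that an item is 'Match' exactly when: face is up.
[suit: diamonds, row: 2, mark: cross, face: up]: Match (face is up).
[suit: spades, row: 5, mark: star, face: down]: No match (face is down).
[suit: spades, row: 3, mark: cross, face: up]: Match (face is up).

Match, No match, Match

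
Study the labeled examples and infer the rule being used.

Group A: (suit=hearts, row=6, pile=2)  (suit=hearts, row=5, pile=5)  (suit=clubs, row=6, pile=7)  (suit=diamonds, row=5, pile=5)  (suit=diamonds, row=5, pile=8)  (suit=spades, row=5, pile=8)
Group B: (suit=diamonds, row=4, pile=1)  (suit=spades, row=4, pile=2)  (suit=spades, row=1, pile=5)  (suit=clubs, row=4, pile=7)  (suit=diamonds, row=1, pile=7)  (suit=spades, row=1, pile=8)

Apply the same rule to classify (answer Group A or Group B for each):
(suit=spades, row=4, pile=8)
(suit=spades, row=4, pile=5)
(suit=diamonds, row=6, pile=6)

Group B, Group B, Group A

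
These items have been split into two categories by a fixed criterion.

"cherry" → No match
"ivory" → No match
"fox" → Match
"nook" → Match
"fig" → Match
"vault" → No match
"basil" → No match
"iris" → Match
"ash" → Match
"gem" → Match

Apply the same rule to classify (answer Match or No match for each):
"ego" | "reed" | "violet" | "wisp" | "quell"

All 'Match' examples share one property — length ≤ 4 — and every 'No match' example lacks it.
"ego": length 3, fits → Match.
"reed": length 4, fits → Match.
"violet": length 6, lacks this property → No match.
"wisp": length 4, fits → Match.
"quell": length 5, lacks this property → No match.

Match, Match, No match, Match, No match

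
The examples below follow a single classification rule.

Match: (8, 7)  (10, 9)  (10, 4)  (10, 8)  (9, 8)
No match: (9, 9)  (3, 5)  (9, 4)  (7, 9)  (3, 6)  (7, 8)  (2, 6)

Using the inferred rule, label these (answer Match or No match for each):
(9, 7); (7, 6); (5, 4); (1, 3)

The common property of the 'Match' items is: first > second AND sum ≥ 14. No 'No match' item has it.

Match, No match, No match, No match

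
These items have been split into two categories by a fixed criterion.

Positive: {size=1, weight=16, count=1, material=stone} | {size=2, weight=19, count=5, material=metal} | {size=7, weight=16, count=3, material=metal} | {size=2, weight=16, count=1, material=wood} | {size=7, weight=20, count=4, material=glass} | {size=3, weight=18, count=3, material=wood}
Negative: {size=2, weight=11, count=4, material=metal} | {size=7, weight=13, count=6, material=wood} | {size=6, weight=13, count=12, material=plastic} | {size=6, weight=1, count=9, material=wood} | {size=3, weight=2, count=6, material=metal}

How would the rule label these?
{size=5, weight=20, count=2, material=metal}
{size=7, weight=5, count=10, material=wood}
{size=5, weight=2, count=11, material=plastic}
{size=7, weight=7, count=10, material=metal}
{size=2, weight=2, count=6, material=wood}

The common property of the 'Positive' items is: weight ≥ 16. No 'Negative' item has it.
{size=5, weight=20, count=2, material=metal}: Positive (weight = 20). {size=7, weight=5, count=10, material=wood}: Negative (weight = 5). {size=5, weight=2, count=11, material=plastic}: Negative (weight = 2). {size=7, weight=7, count=10, material=metal}: Negative (weight = 7). {size=2, weight=2, count=6, material=wood}: Negative (weight = 2).

Positive, Negative, Negative, Negative, Negative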